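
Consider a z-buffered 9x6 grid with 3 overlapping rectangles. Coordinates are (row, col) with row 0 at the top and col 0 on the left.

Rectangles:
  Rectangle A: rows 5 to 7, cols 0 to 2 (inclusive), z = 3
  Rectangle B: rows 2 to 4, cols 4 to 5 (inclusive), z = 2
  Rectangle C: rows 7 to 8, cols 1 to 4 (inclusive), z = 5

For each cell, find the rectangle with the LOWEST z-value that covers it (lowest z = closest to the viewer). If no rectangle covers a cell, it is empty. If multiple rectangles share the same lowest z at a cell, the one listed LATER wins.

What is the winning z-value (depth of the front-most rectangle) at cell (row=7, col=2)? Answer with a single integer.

Check cell (7,2):
  A: rows 5-7 cols 0-2 z=3 -> covers; best now A (z=3)
  B: rows 2-4 cols 4-5 -> outside (row miss)
  C: rows 7-8 cols 1-4 z=5 -> covers; best now A (z=3)
Winner: A at z=3

Answer: 3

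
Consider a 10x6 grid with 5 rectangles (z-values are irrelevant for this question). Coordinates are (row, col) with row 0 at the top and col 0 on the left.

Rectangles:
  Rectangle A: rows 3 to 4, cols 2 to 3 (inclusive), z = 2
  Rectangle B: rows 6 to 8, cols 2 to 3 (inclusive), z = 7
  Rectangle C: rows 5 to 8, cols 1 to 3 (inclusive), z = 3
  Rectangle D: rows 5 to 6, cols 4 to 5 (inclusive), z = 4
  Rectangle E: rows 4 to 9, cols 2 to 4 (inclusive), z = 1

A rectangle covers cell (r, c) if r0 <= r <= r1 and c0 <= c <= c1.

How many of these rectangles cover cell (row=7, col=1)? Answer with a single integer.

Answer: 1

Derivation:
Check cell (7,1):
  A: rows 3-4 cols 2-3 -> outside (row miss)
  B: rows 6-8 cols 2-3 -> outside (col miss)
  C: rows 5-8 cols 1-3 -> covers
  D: rows 5-6 cols 4-5 -> outside (row miss)
  E: rows 4-9 cols 2-4 -> outside (col miss)
Count covering = 1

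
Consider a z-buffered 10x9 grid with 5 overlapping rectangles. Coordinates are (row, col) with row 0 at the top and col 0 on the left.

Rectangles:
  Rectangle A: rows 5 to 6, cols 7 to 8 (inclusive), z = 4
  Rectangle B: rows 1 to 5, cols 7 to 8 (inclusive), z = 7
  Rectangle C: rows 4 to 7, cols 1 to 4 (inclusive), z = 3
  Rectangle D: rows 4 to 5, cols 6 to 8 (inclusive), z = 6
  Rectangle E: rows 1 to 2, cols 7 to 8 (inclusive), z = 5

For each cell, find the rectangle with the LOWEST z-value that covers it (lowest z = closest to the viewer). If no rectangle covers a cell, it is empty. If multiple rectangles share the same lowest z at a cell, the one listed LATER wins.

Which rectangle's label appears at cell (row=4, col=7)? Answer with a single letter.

Check cell (4,7):
  A: rows 5-6 cols 7-8 -> outside (row miss)
  B: rows 1-5 cols 7-8 z=7 -> covers; best now B (z=7)
  C: rows 4-7 cols 1-4 -> outside (col miss)
  D: rows 4-5 cols 6-8 z=6 -> covers; best now D (z=6)
  E: rows 1-2 cols 7-8 -> outside (row miss)
Winner: D at z=6

Answer: D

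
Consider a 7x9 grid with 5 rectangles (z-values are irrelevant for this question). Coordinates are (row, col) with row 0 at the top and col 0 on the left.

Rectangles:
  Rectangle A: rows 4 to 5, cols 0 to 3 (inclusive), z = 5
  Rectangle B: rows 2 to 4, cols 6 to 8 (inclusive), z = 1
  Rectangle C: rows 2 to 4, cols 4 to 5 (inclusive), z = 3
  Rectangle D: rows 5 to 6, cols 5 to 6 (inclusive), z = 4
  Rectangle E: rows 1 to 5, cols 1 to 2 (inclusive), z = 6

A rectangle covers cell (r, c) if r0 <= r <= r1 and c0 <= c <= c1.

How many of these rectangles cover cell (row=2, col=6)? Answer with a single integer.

Check cell (2,6):
  A: rows 4-5 cols 0-3 -> outside (row miss)
  B: rows 2-4 cols 6-8 -> covers
  C: rows 2-4 cols 4-5 -> outside (col miss)
  D: rows 5-6 cols 5-6 -> outside (row miss)
  E: rows 1-5 cols 1-2 -> outside (col miss)
Count covering = 1

Answer: 1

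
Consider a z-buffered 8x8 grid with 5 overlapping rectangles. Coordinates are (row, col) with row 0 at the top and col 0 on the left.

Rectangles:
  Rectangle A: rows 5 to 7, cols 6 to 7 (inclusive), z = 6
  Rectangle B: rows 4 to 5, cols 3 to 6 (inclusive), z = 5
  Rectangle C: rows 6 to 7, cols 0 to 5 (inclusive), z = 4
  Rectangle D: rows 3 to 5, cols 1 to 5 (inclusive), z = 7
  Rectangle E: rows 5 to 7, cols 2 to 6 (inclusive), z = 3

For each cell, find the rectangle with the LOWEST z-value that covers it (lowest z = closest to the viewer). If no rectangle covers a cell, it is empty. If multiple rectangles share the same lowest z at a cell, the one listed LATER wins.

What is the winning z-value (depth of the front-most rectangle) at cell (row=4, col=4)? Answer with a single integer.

Answer: 5

Derivation:
Check cell (4,4):
  A: rows 5-7 cols 6-7 -> outside (row miss)
  B: rows 4-5 cols 3-6 z=5 -> covers; best now B (z=5)
  C: rows 6-7 cols 0-5 -> outside (row miss)
  D: rows 3-5 cols 1-5 z=7 -> covers; best now B (z=5)
  E: rows 5-7 cols 2-6 -> outside (row miss)
Winner: B at z=5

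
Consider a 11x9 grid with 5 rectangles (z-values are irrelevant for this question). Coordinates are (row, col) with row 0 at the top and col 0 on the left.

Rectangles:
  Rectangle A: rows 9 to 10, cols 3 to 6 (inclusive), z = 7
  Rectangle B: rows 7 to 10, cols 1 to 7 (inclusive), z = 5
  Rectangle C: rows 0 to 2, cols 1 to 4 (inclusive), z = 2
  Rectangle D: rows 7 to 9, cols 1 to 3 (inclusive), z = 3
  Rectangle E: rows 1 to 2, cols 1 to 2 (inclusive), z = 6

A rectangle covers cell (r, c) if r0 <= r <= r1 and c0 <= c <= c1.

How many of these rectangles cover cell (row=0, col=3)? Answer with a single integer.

Answer: 1

Derivation:
Check cell (0,3):
  A: rows 9-10 cols 3-6 -> outside (row miss)
  B: rows 7-10 cols 1-7 -> outside (row miss)
  C: rows 0-2 cols 1-4 -> covers
  D: rows 7-9 cols 1-3 -> outside (row miss)
  E: rows 1-2 cols 1-2 -> outside (row miss)
Count covering = 1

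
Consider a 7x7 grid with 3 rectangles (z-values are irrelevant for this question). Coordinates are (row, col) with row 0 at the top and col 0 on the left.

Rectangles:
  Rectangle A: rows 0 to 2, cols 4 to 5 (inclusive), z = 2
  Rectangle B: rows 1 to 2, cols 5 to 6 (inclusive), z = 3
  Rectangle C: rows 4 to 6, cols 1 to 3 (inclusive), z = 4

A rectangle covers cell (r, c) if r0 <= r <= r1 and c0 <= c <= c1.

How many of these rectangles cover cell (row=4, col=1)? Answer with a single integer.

Answer: 1

Derivation:
Check cell (4,1):
  A: rows 0-2 cols 4-5 -> outside (row miss)
  B: rows 1-2 cols 5-6 -> outside (row miss)
  C: rows 4-6 cols 1-3 -> covers
Count covering = 1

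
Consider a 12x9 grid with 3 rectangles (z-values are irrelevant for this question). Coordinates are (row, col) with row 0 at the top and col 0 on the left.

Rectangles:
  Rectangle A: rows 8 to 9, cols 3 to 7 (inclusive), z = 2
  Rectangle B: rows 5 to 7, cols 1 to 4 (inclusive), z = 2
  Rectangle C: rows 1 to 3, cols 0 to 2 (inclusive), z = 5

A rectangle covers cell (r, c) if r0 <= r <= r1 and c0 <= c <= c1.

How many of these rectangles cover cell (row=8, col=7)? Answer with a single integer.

Check cell (8,7):
  A: rows 8-9 cols 3-7 -> covers
  B: rows 5-7 cols 1-4 -> outside (row miss)
  C: rows 1-3 cols 0-2 -> outside (row miss)
Count covering = 1

Answer: 1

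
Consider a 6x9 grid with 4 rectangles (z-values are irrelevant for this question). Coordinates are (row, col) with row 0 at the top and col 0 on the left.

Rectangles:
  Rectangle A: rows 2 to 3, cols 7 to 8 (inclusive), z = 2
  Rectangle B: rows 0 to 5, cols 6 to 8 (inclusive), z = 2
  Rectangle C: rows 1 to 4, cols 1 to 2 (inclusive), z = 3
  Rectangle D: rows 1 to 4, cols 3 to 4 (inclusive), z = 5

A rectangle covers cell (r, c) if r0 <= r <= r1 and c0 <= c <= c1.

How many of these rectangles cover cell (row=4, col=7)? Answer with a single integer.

Check cell (4,7):
  A: rows 2-3 cols 7-8 -> outside (row miss)
  B: rows 0-5 cols 6-8 -> covers
  C: rows 1-4 cols 1-2 -> outside (col miss)
  D: rows 1-4 cols 3-4 -> outside (col miss)
Count covering = 1

Answer: 1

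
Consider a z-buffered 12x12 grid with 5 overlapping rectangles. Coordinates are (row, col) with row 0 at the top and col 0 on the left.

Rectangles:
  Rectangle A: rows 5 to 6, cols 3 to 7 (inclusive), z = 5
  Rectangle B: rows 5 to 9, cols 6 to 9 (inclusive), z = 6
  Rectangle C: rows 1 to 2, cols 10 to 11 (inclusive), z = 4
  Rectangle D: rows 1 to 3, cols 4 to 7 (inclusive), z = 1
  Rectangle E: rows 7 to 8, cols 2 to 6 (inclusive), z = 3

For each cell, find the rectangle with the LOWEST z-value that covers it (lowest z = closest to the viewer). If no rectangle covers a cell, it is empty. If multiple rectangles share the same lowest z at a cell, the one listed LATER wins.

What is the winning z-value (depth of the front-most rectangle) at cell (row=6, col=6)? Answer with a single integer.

Answer: 5

Derivation:
Check cell (6,6):
  A: rows 5-6 cols 3-7 z=5 -> covers; best now A (z=5)
  B: rows 5-9 cols 6-9 z=6 -> covers; best now A (z=5)
  C: rows 1-2 cols 10-11 -> outside (row miss)
  D: rows 1-3 cols 4-7 -> outside (row miss)
  E: rows 7-8 cols 2-6 -> outside (row miss)
Winner: A at z=5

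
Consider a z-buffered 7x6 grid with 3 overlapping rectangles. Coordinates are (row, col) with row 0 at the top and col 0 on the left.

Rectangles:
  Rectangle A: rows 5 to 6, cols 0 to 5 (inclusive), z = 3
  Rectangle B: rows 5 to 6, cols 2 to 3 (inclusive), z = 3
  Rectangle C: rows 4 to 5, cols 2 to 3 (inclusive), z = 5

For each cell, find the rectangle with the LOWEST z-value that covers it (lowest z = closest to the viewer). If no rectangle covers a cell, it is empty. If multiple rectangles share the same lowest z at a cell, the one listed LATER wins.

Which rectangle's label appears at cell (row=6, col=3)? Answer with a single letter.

Answer: B

Derivation:
Check cell (6,3):
  A: rows 5-6 cols 0-5 z=3 -> covers; best now A (z=3)
  B: rows 5-6 cols 2-3 z=3 -> covers; best now B (z=3)
  C: rows 4-5 cols 2-3 -> outside (row miss)
Winner: B at z=3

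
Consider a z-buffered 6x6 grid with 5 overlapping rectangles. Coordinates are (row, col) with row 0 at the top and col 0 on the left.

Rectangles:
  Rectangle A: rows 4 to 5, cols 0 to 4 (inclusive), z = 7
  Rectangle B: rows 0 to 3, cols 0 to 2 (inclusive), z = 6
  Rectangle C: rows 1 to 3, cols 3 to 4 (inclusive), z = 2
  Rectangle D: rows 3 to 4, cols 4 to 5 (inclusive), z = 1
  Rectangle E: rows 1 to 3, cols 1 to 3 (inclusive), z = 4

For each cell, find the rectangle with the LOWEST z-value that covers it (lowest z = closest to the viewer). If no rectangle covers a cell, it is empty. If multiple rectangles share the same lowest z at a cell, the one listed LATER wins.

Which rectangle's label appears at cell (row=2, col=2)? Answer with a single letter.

Answer: E

Derivation:
Check cell (2,2):
  A: rows 4-5 cols 0-4 -> outside (row miss)
  B: rows 0-3 cols 0-2 z=6 -> covers; best now B (z=6)
  C: rows 1-3 cols 3-4 -> outside (col miss)
  D: rows 3-4 cols 4-5 -> outside (row miss)
  E: rows 1-3 cols 1-3 z=4 -> covers; best now E (z=4)
Winner: E at z=4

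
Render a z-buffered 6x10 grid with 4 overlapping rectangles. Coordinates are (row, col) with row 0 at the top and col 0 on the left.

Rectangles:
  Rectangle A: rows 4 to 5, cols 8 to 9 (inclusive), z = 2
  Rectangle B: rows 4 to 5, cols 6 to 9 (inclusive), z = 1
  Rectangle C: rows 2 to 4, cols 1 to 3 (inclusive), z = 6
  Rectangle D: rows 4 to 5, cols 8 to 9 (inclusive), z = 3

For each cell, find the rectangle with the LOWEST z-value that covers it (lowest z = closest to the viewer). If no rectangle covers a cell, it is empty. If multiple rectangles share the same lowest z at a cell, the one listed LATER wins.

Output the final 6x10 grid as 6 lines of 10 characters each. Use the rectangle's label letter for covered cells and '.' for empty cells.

..........
..........
.CCC......
.CCC......
.CCC..BBBB
......BBBB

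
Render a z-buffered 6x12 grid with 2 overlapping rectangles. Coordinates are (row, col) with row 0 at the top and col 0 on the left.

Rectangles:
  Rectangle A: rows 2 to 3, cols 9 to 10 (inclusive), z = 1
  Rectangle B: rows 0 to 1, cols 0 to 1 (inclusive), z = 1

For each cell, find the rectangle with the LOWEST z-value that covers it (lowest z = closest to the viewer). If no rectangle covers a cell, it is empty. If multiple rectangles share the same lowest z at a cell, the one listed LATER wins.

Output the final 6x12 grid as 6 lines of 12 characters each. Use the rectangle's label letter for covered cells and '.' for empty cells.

BB..........
BB..........
.........AA.
.........AA.
............
............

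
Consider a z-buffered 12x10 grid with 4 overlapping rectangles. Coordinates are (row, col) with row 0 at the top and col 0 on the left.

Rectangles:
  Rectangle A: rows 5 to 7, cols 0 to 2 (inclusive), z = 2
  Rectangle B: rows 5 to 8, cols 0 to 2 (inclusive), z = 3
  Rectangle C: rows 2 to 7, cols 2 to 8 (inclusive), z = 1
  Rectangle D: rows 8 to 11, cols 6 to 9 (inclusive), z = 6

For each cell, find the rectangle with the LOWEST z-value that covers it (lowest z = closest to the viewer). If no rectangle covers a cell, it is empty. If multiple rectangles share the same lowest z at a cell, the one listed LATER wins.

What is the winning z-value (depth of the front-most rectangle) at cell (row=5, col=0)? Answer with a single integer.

Check cell (5,0):
  A: rows 5-7 cols 0-2 z=2 -> covers; best now A (z=2)
  B: rows 5-8 cols 0-2 z=3 -> covers; best now A (z=2)
  C: rows 2-7 cols 2-8 -> outside (col miss)
  D: rows 8-11 cols 6-9 -> outside (row miss)
Winner: A at z=2

Answer: 2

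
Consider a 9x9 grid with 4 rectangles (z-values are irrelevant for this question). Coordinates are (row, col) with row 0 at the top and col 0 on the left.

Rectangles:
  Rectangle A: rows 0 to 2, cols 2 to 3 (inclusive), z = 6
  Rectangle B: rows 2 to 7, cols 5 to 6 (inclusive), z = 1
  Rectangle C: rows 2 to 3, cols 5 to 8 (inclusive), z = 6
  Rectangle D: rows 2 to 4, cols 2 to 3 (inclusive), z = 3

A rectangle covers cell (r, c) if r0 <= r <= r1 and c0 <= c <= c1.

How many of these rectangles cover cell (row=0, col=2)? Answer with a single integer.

Check cell (0,2):
  A: rows 0-2 cols 2-3 -> covers
  B: rows 2-7 cols 5-6 -> outside (row miss)
  C: rows 2-3 cols 5-8 -> outside (row miss)
  D: rows 2-4 cols 2-3 -> outside (row miss)
Count covering = 1

Answer: 1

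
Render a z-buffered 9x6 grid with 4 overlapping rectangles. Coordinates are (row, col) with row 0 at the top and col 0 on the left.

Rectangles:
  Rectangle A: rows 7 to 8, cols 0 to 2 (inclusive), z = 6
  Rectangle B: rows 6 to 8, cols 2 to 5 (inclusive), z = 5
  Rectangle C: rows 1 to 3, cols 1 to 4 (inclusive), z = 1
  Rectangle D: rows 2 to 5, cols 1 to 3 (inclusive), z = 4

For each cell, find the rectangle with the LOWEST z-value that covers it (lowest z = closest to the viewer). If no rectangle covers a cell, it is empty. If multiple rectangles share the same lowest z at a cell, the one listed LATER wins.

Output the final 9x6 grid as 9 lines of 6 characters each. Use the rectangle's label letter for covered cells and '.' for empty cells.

......
.CCCC.
.CCCC.
.CCCC.
.DDD..
.DDD..
..BBBB
AABBBB
AABBBB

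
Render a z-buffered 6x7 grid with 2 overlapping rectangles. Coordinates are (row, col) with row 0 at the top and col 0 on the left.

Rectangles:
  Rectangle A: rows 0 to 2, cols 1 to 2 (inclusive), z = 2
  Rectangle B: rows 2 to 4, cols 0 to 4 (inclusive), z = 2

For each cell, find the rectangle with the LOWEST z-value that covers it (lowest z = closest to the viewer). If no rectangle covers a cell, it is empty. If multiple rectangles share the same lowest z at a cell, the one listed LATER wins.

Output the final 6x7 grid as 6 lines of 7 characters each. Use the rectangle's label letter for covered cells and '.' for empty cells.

.AA....
.AA....
BBBBB..
BBBBB..
BBBBB..
.......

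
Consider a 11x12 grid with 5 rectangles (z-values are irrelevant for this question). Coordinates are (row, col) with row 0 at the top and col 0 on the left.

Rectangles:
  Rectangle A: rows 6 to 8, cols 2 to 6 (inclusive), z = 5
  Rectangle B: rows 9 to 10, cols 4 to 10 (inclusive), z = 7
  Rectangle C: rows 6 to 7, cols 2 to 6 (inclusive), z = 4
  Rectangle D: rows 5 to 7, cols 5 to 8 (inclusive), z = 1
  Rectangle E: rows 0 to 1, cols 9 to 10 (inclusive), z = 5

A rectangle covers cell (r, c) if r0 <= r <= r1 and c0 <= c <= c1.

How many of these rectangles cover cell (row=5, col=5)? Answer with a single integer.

Answer: 1

Derivation:
Check cell (5,5):
  A: rows 6-8 cols 2-6 -> outside (row miss)
  B: rows 9-10 cols 4-10 -> outside (row miss)
  C: rows 6-7 cols 2-6 -> outside (row miss)
  D: rows 5-7 cols 5-8 -> covers
  E: rows 0-1 cols 9-10 -> outside (row miss)
Count covering = 1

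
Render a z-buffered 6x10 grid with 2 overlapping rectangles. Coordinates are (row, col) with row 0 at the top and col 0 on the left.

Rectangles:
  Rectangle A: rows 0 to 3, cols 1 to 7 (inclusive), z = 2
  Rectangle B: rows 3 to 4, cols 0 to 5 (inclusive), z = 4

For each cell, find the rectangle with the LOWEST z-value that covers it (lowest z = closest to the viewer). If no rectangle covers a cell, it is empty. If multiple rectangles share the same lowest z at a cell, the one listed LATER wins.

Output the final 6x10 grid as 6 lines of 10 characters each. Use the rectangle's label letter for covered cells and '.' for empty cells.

.AAAAAAA..
.AAAAAAA..
.AAAAAAA..
BAAAAAAA..
BBBBBB....
..........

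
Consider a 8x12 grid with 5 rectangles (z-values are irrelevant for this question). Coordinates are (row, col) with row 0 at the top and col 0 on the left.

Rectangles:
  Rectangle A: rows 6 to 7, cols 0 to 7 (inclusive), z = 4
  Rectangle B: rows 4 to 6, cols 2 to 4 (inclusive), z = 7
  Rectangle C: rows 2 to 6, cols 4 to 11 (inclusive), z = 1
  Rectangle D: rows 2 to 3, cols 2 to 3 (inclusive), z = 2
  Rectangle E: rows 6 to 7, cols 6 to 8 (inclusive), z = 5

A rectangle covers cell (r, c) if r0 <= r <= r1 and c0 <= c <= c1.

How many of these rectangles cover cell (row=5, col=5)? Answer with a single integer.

Answer: 1

Derivation:
Check cell (5,5):
  A: rows 6-7 cols 0-7 -> outside (row miss)
  B: rows 4-6 cols 2-4 -> outside (col miss)
  C: rows 2-6 cols 4-11 -> covers
  D: rows 2-3 cols 2-3 -> outside (row miss)
  E: rows 6-7 cols 6-8 -> outside (row miss)
Count covering = 1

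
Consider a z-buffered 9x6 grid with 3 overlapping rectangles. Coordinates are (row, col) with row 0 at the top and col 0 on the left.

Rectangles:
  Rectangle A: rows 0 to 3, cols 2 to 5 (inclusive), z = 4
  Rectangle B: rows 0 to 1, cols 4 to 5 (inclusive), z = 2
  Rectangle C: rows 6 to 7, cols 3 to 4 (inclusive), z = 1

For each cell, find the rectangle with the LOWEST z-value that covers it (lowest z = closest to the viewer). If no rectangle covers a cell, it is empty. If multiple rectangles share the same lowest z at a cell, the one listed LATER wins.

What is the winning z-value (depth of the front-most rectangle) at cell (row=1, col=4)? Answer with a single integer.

Check cell (1,4):
  A: rows 0-3 cols 2-5 z=4 -> covers; best now A (z=4)
  B: rows 0-1 cols 4-5 z=2 -> covers; best now B (z=2)
  C: rows 6-7 cols 3-4 -> outside (row miss)
Winner: B at z=2

Answer: 2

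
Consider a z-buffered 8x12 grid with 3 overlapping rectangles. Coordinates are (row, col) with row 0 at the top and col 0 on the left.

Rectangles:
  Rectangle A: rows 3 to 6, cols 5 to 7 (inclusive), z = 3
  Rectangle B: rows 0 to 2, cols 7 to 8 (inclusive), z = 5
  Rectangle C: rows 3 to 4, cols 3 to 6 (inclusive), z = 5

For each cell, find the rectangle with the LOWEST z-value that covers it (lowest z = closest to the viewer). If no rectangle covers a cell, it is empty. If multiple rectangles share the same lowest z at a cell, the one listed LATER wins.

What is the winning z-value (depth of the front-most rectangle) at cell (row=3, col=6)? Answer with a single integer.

Check cell (3,6):
  A: rows 3-6 cols 5-7 z=3 -> covers; best now A (z=3)
  B: rows 0-2 cols 7-8 -> outside (row miss)
  C: rows 3-4 cols 3-6 z=5 -> covers; best now A (z=3)
Winner: A at z=3

Answer: 3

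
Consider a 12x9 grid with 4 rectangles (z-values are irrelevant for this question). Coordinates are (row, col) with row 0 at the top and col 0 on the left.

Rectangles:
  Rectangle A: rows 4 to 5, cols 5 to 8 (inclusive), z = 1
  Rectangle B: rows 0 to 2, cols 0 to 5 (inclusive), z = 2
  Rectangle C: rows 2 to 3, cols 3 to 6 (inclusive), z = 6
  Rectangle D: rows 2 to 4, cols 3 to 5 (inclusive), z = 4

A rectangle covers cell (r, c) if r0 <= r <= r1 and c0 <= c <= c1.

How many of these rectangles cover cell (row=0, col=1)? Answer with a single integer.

Check cell (0,1):
  A: rows 4-5 cols 5-8 -> outside (row miss)
  B: rows 0-2 cols 0-5 -> covers
  C: rows 2-3 cols 3-6 -> outside (row miss)
  D: rows 2-4 cols 3-5 -> outside (row miss)
Count covering = 1

Answer: 1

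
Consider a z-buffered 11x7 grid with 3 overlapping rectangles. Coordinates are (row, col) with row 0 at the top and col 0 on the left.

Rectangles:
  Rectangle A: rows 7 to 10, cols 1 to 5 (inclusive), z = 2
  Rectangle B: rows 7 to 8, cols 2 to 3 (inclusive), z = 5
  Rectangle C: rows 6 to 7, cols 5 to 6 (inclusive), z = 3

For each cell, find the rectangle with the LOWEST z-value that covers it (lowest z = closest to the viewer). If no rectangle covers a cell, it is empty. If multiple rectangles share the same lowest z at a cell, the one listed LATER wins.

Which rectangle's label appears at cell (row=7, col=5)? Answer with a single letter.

Check cell (7,5):
  A: rows 7-10 cols 1-5 z=2 -> covers; best now A (z=2)
  B: rows 7-8 cols 2-3 -> outside (col miss)
  C: rows 6-7 cols 5-6 z=3 -> covers; best now A (z=2)
Winner: A at z=2

Answer: A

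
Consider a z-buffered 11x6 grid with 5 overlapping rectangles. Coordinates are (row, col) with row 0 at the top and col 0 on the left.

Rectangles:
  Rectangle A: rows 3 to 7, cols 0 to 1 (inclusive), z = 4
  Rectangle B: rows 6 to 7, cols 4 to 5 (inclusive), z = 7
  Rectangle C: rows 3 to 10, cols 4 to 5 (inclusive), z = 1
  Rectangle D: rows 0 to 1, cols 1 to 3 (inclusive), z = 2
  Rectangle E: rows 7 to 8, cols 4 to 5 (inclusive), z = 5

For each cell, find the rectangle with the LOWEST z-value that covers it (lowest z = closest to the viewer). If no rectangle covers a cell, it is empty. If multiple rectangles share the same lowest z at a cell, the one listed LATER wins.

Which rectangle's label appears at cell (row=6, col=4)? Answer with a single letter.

Answer: C

Derivation:
Check cell (6,4):
  A: rows 3-7 cols 0-1 -> outside (col miss)
  B: rows 6-7 cols 4-5 z=7 -> covers; best now B (z=7)
  C: rows 3-10 cols 4-5 z=1 -> covers; best now C (z=1)
  D: rows 0-1 cols 1-3 -> outside (row miss)
  E: rows 7-8 cols 4-5 -> outside (row miss)
Winner: C at z=1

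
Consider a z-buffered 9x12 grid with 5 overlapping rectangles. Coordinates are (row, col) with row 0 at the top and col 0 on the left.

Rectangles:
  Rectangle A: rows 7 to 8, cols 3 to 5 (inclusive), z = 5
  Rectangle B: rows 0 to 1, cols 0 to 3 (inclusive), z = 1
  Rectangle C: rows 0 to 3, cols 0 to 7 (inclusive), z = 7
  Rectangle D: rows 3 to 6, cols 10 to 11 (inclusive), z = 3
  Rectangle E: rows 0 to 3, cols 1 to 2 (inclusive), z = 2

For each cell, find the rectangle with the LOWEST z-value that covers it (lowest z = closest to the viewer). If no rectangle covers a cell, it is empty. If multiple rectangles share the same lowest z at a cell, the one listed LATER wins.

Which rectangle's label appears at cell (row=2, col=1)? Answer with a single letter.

Answer: E

Derivation:
Check cell (2,1):
  A: rows 7-8 cols 3-5 -> outside (row miss)
  B: rows 0-1 cols 0-3 -> outside (row miss)
  C: rows 0-3 cols 0-7 z=7 -> covers; best now C (z=7)
  D: rows 3-6 cols 10-11 -> outside (row miss)
  E: rows 0-3 cols 1-2 z=2 -> covers; best now E (z=2)
Winner: E at z=2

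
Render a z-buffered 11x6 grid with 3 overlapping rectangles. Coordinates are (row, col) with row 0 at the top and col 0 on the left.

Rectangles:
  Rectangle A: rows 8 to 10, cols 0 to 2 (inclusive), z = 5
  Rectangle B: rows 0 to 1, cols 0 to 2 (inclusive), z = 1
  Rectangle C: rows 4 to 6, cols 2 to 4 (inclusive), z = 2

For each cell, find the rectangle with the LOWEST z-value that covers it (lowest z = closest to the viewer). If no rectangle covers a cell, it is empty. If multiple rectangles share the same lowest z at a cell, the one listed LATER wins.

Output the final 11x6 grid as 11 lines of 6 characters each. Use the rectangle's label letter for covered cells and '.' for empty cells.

BBB...
BBB...
......
......
..CCC.
..CCC.
..CCC.
......
AAA...
AAA...
AAA...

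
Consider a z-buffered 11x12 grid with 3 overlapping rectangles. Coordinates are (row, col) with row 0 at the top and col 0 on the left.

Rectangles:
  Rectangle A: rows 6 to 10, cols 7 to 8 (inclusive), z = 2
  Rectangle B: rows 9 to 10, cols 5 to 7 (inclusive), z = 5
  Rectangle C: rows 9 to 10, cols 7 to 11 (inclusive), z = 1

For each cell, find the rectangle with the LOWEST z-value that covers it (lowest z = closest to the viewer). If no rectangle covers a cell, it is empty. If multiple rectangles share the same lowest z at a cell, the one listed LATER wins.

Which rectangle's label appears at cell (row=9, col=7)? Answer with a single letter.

Answer: C

Derivation:
Check cell (9,7):
  A: rows 6-10 cols 7-8 z=2 -> covers; best now A (z=2)
  B: rows 9-10 cols 5-7 z=5 -> covers; best now A (z=2)
  C: rows 9-10 cols 7-11 z=1 -> covers; best now C (z=1)
Winner: C at z=1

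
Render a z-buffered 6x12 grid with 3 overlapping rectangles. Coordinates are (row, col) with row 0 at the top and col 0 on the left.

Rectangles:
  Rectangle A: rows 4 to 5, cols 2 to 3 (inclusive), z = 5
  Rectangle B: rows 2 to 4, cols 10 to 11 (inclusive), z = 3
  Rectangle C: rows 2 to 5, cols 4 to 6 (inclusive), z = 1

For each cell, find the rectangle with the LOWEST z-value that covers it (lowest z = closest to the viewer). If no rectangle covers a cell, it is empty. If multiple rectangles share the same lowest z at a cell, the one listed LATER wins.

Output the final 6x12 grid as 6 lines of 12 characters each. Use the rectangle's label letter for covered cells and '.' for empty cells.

............
............
....CCC...BB
....CCC...BB
..AACCC...BB
..AACCC.....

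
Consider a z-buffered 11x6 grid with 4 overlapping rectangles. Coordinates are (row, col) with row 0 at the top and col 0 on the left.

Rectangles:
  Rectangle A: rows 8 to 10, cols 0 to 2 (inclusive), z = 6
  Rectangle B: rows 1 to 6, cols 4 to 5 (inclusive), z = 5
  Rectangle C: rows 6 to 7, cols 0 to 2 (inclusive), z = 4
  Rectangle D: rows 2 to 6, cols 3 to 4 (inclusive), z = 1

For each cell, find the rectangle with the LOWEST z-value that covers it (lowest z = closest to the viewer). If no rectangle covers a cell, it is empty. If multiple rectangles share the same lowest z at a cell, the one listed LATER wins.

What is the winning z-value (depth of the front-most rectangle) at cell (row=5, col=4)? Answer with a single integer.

Check cell (5,4):
  A: rows 8-10 cols 0-2 -> outside (row miss)
  B: rows 1-6 cols 4-5 z=5 -> covers; best now B (z=5)
  C: rows 6-7 cols 0-2 -> outside (row miss)
  D: rows 2-6 cols 3-4 z=1 -> covers; best now D (z=1)
Winner: D at z=1

Answer: 1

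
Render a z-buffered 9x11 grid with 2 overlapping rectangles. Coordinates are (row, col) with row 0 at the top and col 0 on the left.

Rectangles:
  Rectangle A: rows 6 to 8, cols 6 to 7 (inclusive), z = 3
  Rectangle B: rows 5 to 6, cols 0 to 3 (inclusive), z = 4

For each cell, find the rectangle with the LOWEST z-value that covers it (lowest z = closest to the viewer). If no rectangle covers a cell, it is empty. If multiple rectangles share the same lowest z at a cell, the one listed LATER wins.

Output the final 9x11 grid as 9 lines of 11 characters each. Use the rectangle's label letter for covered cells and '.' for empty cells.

...........
...........
...........
...........
...........
BBBB.......
BBBB..AA...
......AA...
......AA...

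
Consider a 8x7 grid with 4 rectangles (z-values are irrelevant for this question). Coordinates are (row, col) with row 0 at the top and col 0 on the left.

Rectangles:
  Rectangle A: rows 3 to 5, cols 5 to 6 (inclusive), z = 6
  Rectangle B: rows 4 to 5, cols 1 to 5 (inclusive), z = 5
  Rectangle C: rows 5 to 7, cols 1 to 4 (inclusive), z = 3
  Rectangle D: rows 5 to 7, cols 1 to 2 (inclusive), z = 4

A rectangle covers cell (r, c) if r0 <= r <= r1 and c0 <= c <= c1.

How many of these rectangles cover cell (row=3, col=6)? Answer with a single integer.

Check cell (3,6):
  A: rows 3-5 cols 5-6 -> covers
  B: rows 4-5 cols 1-5 -> outside (row miss)
  C: rows 5-7 cols 1-4 -> outside (row miss)
  D: rows 5-7 cols 1-2 -> outside (row miss)
Count covering = 1

Answer: 1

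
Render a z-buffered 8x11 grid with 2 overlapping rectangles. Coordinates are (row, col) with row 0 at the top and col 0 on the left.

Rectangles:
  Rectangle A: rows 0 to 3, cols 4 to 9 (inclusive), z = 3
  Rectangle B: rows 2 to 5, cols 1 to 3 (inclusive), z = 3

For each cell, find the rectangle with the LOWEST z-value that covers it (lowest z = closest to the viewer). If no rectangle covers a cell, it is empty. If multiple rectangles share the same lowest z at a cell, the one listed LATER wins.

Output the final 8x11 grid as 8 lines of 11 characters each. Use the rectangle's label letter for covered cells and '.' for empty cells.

....AAAAAA.
....AAAAAA.
.BBBAAAAAA.
.BBBAAAAAA.
.BBB.......
.BBB.......
...........
...........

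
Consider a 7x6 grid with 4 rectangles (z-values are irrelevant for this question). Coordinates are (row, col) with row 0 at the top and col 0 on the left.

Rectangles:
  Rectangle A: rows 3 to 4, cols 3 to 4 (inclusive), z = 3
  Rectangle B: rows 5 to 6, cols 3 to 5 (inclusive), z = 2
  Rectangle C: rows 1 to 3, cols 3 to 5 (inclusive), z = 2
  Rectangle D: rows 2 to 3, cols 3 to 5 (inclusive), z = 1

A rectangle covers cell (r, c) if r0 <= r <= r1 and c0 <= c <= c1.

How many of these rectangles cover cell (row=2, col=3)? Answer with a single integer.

Check cell (2,3):
  A: rows 3-4 cols 3-4 -> outside (row miss)
  B: rows 5-6 cols 3-5 -> outside (row miss)
  C: rows 1-3 cols 3-5 -> covers
  D: rows 2-3 cols 3-5 -> covers
Count covering = 2

Answer: 2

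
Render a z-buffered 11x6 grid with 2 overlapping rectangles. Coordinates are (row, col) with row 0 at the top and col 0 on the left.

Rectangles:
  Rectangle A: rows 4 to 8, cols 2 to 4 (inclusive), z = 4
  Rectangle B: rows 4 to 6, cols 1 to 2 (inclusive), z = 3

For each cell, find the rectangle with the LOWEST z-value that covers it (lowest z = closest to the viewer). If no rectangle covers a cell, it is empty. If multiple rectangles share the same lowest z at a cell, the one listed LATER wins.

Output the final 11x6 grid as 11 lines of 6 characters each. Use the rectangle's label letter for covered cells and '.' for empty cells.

......
......
......
......
.BBAA.
.BBAA.
.BBAA.
..AAA.
..AAA.
......
......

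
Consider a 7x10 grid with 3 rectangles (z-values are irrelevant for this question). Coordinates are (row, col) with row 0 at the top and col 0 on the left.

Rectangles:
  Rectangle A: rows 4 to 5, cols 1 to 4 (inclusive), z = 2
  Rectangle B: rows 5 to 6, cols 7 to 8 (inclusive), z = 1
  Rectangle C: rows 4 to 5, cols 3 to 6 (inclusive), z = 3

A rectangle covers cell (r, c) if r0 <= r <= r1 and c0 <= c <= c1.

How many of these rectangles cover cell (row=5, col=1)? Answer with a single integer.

Check cell (5,1):
  A: rows 4-5 cols 1-4 -> covers
  B: rows 5-6 cols 7-8 -> outside (col miss)
  C: rows 4-5 cols 3-6 -> outside (col miss)
Count covering = 1

Answer: 1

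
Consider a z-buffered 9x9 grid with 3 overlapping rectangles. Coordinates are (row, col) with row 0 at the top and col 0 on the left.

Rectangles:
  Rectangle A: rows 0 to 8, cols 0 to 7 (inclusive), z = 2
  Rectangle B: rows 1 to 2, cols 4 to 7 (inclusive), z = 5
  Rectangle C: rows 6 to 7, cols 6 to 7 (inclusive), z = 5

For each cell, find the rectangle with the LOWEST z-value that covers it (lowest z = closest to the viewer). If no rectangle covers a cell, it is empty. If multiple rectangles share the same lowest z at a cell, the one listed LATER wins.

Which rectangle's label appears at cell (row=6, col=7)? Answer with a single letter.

Check cell (6,7):
  A: rows 0-8 cols 0-7 z=2 -> covers; best now A (z=2)
  B: rows 1-2 cols 4-7 -> outside (row miss)
  C: rows 6-7 cols 6-7 z=5 -> covers; best now A (z=2)
Winner: A at z=2

Answer: A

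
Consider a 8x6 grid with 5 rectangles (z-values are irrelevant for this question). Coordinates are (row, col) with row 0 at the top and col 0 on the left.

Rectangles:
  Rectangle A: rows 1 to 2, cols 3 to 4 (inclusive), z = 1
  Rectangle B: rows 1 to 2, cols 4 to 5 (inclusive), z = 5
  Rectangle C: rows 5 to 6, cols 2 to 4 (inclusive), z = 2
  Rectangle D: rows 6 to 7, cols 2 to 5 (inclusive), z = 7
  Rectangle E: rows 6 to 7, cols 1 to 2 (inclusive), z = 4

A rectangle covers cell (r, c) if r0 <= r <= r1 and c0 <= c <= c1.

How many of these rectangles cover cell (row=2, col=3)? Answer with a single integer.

Check cell (2,3):
  A: rows 1-2 cols 3-4 -> covers
  B: rows 1-2 cols 4-5 -> outside (col miss)
  C: rows 5-6 cols 2-4 -> outside (row miss)
  D: rows 6-7 cols 2-5 -> outside (row miss)
  E: rows 6-7 cols 1-2 -> outside (row miss)
Count covering = 1

Answer: 1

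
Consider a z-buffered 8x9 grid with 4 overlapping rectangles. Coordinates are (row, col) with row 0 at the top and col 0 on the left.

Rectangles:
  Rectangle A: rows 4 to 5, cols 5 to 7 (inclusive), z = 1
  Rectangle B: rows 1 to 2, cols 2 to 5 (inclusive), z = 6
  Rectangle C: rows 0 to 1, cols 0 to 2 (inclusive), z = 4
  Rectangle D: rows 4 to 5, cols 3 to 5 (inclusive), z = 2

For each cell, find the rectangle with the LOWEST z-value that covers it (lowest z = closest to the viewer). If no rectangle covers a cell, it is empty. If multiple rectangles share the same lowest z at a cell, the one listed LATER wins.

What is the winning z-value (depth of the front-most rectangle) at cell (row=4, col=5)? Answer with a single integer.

Check cell (4,5):
  A: rows 4-5 cols 5-7 z=1 -> covers; best now A (z=1)
  B: rows 1-2 cols 2-5 -> outside (row miss)
  C: rows 0-1 cols 0-2 -> outside (row miss)
  D: rows 4-5 cols 3-5 z=2 -> covers; best now A (z=1)
Winner: A at z=1

Answer: 1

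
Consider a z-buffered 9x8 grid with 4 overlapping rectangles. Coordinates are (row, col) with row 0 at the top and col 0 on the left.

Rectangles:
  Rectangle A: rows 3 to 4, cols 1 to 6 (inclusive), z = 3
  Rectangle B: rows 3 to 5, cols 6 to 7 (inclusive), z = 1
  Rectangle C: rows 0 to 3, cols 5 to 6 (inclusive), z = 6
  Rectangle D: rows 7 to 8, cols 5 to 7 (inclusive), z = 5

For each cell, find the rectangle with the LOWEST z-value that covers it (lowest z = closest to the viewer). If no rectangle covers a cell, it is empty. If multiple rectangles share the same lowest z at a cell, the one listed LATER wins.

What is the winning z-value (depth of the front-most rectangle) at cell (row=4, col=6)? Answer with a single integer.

Answer: 1

Derivation:
Check cell (4,6):
  A: rows 3-4 cols 1-6 z=3 -> covers; best now A (z=3)
  B: rows 3-5 cols 6-7 z=1 -> covers; best now B (z=1)
  C: rows 0-3 cols 5-6 -> outside (row miss)
  D: rows 7-8 cols 5-7 -> outside (row miss)
Winner: B at z=1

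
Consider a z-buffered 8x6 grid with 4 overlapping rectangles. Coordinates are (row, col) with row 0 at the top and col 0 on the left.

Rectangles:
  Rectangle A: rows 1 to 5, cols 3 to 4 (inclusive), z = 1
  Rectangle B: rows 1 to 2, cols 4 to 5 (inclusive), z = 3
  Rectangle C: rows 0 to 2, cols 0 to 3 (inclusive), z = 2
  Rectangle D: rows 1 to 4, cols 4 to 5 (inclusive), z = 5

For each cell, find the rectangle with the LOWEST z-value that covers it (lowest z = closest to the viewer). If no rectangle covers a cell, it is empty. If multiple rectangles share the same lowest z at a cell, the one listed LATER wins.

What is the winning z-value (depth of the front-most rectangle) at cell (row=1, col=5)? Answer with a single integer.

Check cell (1,5):
  A: rows 1-5 cols 3-4 -> outside (col miss)
  B: rows 1-2 cols 4-5 z=3 -> covers; best now B (z=3)
  C: rows 0-2 cols 0-3 -> outside (col miss)
  D: rows 1-4 cols 4-5 z=5 -> covers; best now B (z=3)
Winner: B at z=3

Answer: 3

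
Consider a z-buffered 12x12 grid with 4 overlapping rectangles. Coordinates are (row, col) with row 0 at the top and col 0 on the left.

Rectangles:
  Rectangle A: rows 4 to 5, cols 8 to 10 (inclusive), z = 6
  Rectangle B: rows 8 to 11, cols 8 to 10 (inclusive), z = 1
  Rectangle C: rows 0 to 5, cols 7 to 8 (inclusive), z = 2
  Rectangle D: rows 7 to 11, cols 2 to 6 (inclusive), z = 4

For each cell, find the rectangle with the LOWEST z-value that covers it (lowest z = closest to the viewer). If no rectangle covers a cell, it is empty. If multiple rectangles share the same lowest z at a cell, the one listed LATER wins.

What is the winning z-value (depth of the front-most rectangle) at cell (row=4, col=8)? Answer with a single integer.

Check cell (4,8):
  A: rows 4-5 cols 8-10 z=6 -> covers; best now A (z=6)
  B: rows 8-11 cols 8-10 -> outside (row miss)
  C: rows 0-5 cols 7-8 z=2 -> covers; best now C (z=2)
  D: rows 7-11 cols 2-6 -> outside (row miss)
Winner: C at z=2

Answer: 2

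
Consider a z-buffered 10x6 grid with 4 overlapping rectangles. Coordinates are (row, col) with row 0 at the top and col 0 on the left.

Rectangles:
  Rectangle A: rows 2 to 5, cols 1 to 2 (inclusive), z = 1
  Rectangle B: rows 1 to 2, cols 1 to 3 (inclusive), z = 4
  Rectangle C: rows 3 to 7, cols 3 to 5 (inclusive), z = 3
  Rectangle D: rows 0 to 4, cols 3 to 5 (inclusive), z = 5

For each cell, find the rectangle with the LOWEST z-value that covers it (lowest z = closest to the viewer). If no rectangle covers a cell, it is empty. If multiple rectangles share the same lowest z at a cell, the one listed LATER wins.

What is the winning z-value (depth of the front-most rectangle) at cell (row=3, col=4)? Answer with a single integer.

Answer: 3

Derivation:
Check cell (3,4):
  A: rows 2-5 cols 1-2 -> outside (col miss)
  B: rows 1-2 cols 1-3 -> outside (row miss)
  C: rows 3-7 cols 3-5 z=3 -> covers; best now C (z=3)
  D: rows 0-4 cols 3-5 z=5 -> covers; best now C (z=3)
Winner: C at z=3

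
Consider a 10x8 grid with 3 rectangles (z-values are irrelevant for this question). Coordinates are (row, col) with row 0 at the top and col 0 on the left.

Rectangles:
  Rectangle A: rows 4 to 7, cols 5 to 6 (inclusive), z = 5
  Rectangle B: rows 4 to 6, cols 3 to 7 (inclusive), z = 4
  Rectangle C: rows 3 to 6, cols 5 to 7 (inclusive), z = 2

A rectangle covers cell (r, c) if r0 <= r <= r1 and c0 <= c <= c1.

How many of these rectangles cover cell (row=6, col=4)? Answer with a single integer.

Answer: 1

Derivation:
Check cell (6,4):
  A: rows 4-7 cols 5-6 -> outside (col miss)
  B: rows 4-6 cols 3-7 -> covers
  C: rows 3-6 cols 5-7 -> outside (col miss)
Count covering = 1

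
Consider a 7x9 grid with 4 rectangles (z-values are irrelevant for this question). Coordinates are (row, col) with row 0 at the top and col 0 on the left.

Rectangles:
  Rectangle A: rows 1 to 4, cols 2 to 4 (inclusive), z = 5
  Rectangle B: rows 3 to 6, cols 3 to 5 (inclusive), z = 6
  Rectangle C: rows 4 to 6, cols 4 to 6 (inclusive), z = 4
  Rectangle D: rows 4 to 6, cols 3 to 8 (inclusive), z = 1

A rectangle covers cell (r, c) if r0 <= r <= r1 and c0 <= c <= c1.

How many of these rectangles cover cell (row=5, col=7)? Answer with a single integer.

Answer: 1

Derivation:
Check cell (5,7):
  A: rows 1-4 cols 2-4 -> outside (row miss)
  B: rows 3-6 cols 3-5 -> outside (col miss)
  C: rows 4-6 cols 4-6 -> outside (col miss)
  D: rows 4-6 cols 3-8 -> covers
Count covering = 1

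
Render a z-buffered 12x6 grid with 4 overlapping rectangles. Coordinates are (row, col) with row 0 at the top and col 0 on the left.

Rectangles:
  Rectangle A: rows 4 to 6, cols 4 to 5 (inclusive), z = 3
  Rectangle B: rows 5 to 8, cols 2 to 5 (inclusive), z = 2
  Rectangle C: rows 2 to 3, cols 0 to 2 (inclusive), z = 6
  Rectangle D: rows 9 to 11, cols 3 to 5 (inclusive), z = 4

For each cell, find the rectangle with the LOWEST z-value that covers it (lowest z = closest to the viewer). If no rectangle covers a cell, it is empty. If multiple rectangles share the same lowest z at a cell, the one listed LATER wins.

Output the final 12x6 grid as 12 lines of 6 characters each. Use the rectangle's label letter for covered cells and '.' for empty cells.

......
......
CCC...
CCC...
....AA
..BBBB
..BBBB
..BBBB
..BBBB
...DDD
...DDD
...DDD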